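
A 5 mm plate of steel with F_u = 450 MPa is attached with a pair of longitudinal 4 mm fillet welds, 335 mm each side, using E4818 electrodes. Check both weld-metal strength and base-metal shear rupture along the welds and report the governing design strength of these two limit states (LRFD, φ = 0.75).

φR_n ≈ 409 kN (weld metal governs)

E48XX → F_EXX = 480 MPa.
t_e = 0.707 × 4 = 2.828 mm; L = 670 mm.
Weld metal: φR_n = 0.75 × 0.6 × 480 × 2.828 × 670 × 10⁻³ = 409.3 kN.
Base metal (shear rupture): φR_n = 0.75 × 0.6 × 450 × 5 × 670 × 10⁻³ = 678.4 kN.
Governing: weld metal.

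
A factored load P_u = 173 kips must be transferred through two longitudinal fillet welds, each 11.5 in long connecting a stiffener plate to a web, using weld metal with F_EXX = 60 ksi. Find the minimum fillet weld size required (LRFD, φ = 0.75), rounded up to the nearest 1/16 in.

w = 7/16 in

Total weld length L = 23 in.
Required throat t_e = P_u / (φ × 0.6 F_EXX × L) = 173 / (0.75 × 0.6 × 60 × 23) = 0.2786 in.
Required leg w = t_e / 0.707 = 0.394 in → use 7/16 in.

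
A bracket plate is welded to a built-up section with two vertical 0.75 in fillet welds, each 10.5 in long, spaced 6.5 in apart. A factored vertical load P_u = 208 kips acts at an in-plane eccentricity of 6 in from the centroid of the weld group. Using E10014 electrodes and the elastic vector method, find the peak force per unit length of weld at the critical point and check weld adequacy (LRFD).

f_max ≈ 25.2 kip/in; NOT adequate

E100XX → F_EXX = 100 ksi.
Total weld length L_w = 21 in. Treat welds as unit-width lines.
Polar moment about centroid: J = 2[d³/12 + d(b/2)²] = 2[10.5³/12 + 10.5×3.25²] = 414.8 in³.
Direct shear f_v = P/L_w = 208 / 21 = 9.905 kip/in (vertical).
Torsion M = P·e = 208 × 6 = 1248 kip·in.
Critical point at (x, y) = (3.25, 5.25) from centroid. f_tx = M·y/J = 15.8 kip/in; f_ty = M·x/J = 9.779 kip/in.
Resultant f_max = √[f_tx² + (f_v + f_ty)²] = √[15.8² + (9.905 + 9.779)²] = 25.24 kip/in.
Capacity per unit length: φr_n = 0.75 × 0.6 × 100 × (0.707 × 0.75) = 23.86 kip/in.
25.24 > 23.86 → NOT adequate.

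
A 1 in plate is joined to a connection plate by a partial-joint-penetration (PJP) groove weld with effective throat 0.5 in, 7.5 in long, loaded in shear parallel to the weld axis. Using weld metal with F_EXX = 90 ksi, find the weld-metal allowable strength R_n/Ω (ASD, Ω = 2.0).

R_n/Ω ≈ 101 kips

Effective throat (given) t_e = 0.5 in.
A_we = 0.5 × 7.5 = 3.75 in².
F_nw = 0.6 F_EXX = 54 ksi.
R_n/Ω = (54 × 3.75) / 2.0 = 101.2 kips.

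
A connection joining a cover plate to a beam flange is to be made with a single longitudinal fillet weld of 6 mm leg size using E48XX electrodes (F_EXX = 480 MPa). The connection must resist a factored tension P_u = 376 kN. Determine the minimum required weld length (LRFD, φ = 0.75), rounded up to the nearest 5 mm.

Throat t_e = 0.707 × 6 = 4.242 mm.
φr_n = 0.75 × 0.6 × 480 × 4.242 × 10⁻³ = 0.9163 kN/mm.
L_req = P_u / φr_n = 376 / 0.9163 = 410.4 mm total.
Round up → use L = 415 mm.

L = 415 mm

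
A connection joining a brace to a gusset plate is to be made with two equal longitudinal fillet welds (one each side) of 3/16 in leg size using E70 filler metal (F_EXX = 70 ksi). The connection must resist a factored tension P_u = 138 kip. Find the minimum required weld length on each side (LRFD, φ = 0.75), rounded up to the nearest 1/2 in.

L = 17 in on each side

Throat t_e = 0.707 × 0.1875 = 0.1326 in.
φr_n = 0.75 × 0.6 × 70 × 0.1326 = 4.176 kip/in.
L_req = P_u / φr_n = 138 / 4.176 = 33.05 in total.
Per side: 33.05 / 2 = 16.52 in.
Round up → use L = 17 in on each side.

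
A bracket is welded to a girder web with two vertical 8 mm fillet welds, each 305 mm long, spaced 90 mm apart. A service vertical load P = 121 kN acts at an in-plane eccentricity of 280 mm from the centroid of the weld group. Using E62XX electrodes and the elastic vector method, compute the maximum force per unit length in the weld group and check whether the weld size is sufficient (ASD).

E62XX → F_EXX = 620 MPa.
Total weld length L_w = 610 mm. Treat welds as unit-width lines.
Polar moment about centroid: J = 2[d³/12 + d(b/2)²] = 2[305³/12 + 305×45²] = 5964000 mm³.
Direct shear f_v = P/L_w = 121×10³ / 610 = 198.4 N/mm (vertical).
Torsion M = P·e = 121×10³ × 280 = 33880000 N·mm.
Critical point at (x, y) = (45, 152.5) from centroid. f_tx = M·y/J = 866.3 N/mm; f_ty = M·x/J = 255.6 N/mm.
Resultant f_max = √[f_tx² + (f_v + f_ty)²] = √[866.3² + (198.4 + 255.6)²] = 978.1 N/mm.
Capacity per unit length: r_n/Ω = (1/2.0) × 0.6 × 620 × (0.707 × 8) = 1052 N/mm.
978.1 ≤ 1052 → adequate.

f_max ≈ 978 N/mm; adequate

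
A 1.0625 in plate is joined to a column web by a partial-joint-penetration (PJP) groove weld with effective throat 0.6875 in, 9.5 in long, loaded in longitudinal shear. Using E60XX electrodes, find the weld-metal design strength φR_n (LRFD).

E60XX → F_EXX = 60 ksi.
Effective throat (given) t_e = 0.6875 in.
A_we = 0.6875 × 9.5 = 6.531 in².
F_nw = 0.6 F_EXX = 36 ksi.
φR_n = 0.75 × 36 × 6.531 = 176.3 kips.

φR_n ≈ 176 kips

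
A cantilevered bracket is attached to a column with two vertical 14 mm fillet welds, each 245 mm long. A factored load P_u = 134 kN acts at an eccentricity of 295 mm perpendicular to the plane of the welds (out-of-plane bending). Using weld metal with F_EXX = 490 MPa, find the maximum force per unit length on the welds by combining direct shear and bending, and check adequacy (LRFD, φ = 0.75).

f_max ≈ 1990 N/mm; adequate

L_w = 2 × 245 = 490 mm; section modulus (unit throat) S = 2 × L²/6 = 20010 mm².
Direct shear f_v = P/L_w = 134×10³/490 = 273.5 N/mm.
Moment M = P × e = 134×10³ × 295 = 39530000 N·mm; bending f_b = M/S = 1976 N/mm.
f_max = √(f_v² + f_b²) = √(273.5² + 1976²) = 1995 N/mm.
φr_n = 0.75 × 0.6 × 490 × (0.707 × 14) = 2183 N/mm → adequate.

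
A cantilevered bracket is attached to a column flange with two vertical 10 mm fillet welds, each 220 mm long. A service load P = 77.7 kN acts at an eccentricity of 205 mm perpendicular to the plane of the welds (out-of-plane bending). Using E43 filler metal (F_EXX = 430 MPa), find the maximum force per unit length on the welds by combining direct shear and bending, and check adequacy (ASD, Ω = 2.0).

f_max ≈ 1000 N/mm; NOT adequate

L_w = 2 × 220 = 440 mm; section modulus (unit throat) S = 2 × L²/6 = 16130 mm².
Direct shear f_v = P/L_w = 77.7×10³/440 = 176.6 N/mm.
Moment M = P × e = 77.7×10³ × 205 = 15928000 N·mm; bending f_b = M/S = 987.3 N/mm.
f_max = √(f_v² + f_b²) = √(176.6² + 987.3²) = 1003 N/mm.
r_n/Ω = (1/2.0) × 0.6 × 430 × (0.707 × 10) = 912 N/mm → NOT adequate.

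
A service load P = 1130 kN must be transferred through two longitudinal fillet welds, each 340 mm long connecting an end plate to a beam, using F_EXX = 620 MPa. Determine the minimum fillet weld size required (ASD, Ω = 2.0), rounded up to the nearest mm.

Total weld length L = 680 mm.
Required throat t_e = P × Ω / (0.6 F_EXX × L) = 1130 × 2.0 / (0.6 × 620 × 680 × 10⁻³) = 8.934 mm.
Required leg w = t_e / 0.707 = 12.64 mm → use 13 mm.

w = 13 mm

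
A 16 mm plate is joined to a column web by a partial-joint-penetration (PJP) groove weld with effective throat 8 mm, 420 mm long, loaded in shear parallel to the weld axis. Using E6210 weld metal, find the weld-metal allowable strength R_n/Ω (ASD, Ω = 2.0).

E62XX → F_EXX = 620 MPa.
Effective throat (given) t_e = 8 mm.
A_we = 8 × 420 = 3360 mm².
F_nw = 0.6 F_EXX = 372 MPa.
R_n/Ω = (372 × 3360) / 2.0 × 10⁻³ = 625 kN.

R_n/Ω ≈ 625 kN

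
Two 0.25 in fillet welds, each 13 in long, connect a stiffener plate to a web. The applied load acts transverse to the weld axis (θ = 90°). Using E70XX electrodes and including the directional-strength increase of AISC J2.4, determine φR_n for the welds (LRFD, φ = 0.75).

E70XX → F_EXX = 70 ksi.
t_e = 0.707 × 0.25 = 0.1767 in; A_we = 0.1767 × 26 = 4.595 in².
Directional factor: 1.0 + 0.5 sin^1.5(90°) = 1.5.
F_nw = 0.6 × 70 × 1.5 = 63 ksi.
φR_n = 0.75 × 63 × 4.595 = 217.1 kip.

φR_n ≈ 217 kip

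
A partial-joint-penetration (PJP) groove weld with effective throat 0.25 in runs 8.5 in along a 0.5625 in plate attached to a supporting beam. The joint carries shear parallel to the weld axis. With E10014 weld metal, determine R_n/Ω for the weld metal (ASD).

R_n/Ω ≈ 63.8 kips

E100XX → F_EXX = 100 ksi.
Effective throat (given) t_e = 0.25 in.
A_we = 0.25 × 8.5 = 2.125 in².
F_nw = 0.6 F_EXX = 60 ksi.
R_n/Ω = (60 × 2.125) / 2.0 = 63.75 kips.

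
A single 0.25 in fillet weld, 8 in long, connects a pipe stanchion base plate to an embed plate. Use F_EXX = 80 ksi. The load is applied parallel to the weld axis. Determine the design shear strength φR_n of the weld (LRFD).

φR_n ≈ 50.9 kips

Effective throat t_e = 0.707 × 0.25 = 0.1767 in.
Total length L = 8 in; A_we = 0.1767 × 8 = 1.414 in².
F_nw = 0.6 F_EXX = 0.6 × 80 = 48 ksi.
φR_n = 0.75 × 48 × 1.414 = 50.9 kips.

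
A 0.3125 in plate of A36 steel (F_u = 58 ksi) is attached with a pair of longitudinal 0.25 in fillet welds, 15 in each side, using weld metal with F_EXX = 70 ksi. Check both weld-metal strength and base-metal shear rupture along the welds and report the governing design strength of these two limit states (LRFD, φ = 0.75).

t_e = 0.707 × 0.25 = 0.1767 in; L = 30 in.
Weld metal: φR_n = 0.75 × 0.6 × 70 × 0.1767 × 30 = 167 kip.
Base metal (shear rupture): φR_n = 0.75 × 0.6 × 58 × 0.3125 × 30 = 244.7 kip.
Governing: weld metal.

φR_n ≈ 167 kip (weld metal governs)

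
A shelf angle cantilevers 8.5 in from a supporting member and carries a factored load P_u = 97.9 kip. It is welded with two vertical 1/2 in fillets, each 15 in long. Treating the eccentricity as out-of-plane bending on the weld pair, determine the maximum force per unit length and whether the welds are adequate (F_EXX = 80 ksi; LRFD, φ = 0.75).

L_w = 2 × 15 = 30 in; section modulus (unit throat) S = 2 × L²/6 = 75 in².
Direct shear f_v = P/L_w = 97.9/30 = 3.263 kip/in.
Moment M = P × e = 97.9 × 8.5 = 832.15 kip·in; bending f_b = M/S = 11.1 kip/in.
f_max = √(f_v² + f_b²) = √(3.263² + 11.1²) = 11.57 kip/in.
φr_n = 0.75 × 0.6 × 80 × (0.707 × 0.5) = 12.73 kip/in → adequate.

f_max ≈ 11.6 kip/in; adequate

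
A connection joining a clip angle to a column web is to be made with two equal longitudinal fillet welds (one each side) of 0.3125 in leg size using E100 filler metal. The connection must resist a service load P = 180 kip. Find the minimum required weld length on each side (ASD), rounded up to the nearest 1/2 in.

E100XX → F_EXX = 100 ksi.
Throat t_e = 0.707 × 0.3125 = 0.2209 in.
r_n/Ω = (0.6 × 100 × 0.2209) / 2.0 = 6.628 kip/in.
L_req = P / (r_n/Ω) = 180 / 6.628 = 27.16 in total.
Per side: 27.16 / 2 = 13.58 in.
Round up → use L = 14 in on each side.

L = 14 in on each side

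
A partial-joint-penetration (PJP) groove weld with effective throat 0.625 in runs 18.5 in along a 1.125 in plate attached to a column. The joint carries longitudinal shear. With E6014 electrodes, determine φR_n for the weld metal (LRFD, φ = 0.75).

φR_n ≈ 312 kips

E60XX → F_EXX = 60 ksi.
Effective throat (given) t_e = 0.625 in.
A_we = 0.625 × 18.5 = 11.56 in².
F_nw = 0.6 F_EXX = 36 ksi.
φR_n = 0.75 × 36 × 11.56 = 312.2 kips.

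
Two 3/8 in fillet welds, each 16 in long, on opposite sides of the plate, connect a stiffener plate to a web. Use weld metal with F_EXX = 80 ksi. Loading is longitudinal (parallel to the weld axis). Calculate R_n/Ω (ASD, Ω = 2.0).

R_n/Ω ≈ 204 kip

Effective throat t_e = 0.707 × 0.375 = 0.2651 in.
Total length L = 32 in; A_we = 0.2651 × 32 = 8.484 in².
F_nw = 0.6 F_EXX = 0.6 × 80 = 48 ksi.
R_n = 48 × 8.484 = 407.2 kip; R_n/Ω = 407.2/2.0 = 203.6 kip.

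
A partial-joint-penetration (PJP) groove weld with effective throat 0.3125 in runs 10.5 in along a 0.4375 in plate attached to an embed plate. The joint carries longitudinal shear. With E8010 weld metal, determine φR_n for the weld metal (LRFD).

φR_n ≈ 118 kip

E80XX → F_EXX = 80 ksi.
Effective throat (given) t_e = 0.3125 in.
A_we = 0.3125 × 10.5 = 3.281 in².
F_nw = 0.6 F_EXX = 48 ksi.
φR_n = 0.75 × 48 × 3.281 = 118.1 kip.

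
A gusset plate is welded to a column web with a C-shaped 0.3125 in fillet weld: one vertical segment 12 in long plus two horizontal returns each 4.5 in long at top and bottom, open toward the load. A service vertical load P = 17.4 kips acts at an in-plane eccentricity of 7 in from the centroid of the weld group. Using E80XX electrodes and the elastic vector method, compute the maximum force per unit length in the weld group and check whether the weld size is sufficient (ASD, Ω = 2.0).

E80XX → F_EXX = 80 ksi.
Total weld length L_w = 21 in. Treat welds as unit-width lines.
Centroid: x̄ = 2×4.5×2.25 / 21 = 0.9643 in from the vertical weld.
Polar moment about centroid: J = I_x + I_y = [12³/12 + 2×4.5×6²] + [12×0.9643² + 2(4.5³/12 + 4.5×1.286²)] = 509.2 in³.
Direct shear f_v = P/L_w = 17.4 / 21 = 0.8286 kip/in (vertical).
Torsion M = P·e = 17.4 × 7 = 121.8 kip·in.
Critical point at (x, y) = (3.536, 6) from centroid. f_tx = M·y/J = 1.435 kip/in; f_ty = M·x/J = 0.8457 kip/in.
Resultant f_max = √[f_tx² + (f_v + f_ty)²] = √[1.435² + (0.8286 + 0.8457)²] = 2.205 kip/in.
Capacity per unit length: r_n/Ω = (1/2.0) × 0.6 × 80 × (0.707 × 0.3125) = 5.302 kip/in.
2.205 ≤ 5.302 → adequate.

f_max ≈ 2.21 kip/in; adequate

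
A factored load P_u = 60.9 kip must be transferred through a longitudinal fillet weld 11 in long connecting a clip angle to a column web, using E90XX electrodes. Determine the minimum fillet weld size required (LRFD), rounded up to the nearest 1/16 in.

w = 1/4 in

E90XX → F_EXX = 90 ksi.
Total weld length L = 11 in.
Required throat t_e = P_u / (φ × 0.6 F_EXX × L) = 60.9 / (0.75 × 0.6 × 90 × 11) = 0.1367 in.
Required leg w = t_e / 0.707 = 0.1934 in → use 1/4 in.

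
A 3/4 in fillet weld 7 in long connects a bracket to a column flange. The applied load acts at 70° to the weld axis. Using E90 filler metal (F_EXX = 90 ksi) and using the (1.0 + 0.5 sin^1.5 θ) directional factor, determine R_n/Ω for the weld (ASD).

R_n/Ω ≈ 146 kip

t_e = 0.707 × 0.75 = 0.5302 in; A_we = 0.5302 × 7 = 3.712 in².
Directional factor: 1.0 + 0.5 sin^1.5(70°) = 1.455.
F_nw = 0.6 × 90 × 1.455 = 78.59 ksi.
R_n/Ω = (78.59 × 3.712) / 2.0 = 145.9 kip.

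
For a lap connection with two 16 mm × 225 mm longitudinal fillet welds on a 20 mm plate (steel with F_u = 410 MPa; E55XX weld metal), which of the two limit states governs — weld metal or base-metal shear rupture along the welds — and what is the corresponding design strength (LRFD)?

φR_n ≈ 1260 kN (weld metal governs)

E55XX → F_EXX = 550 MPa.
t_e = 0.707 × 16 = 11.31 mm; L = 450 mm.
Weld metal: φR_n = 0.75 × 0.6 × 550 × 11.31 × 450 × 10⁻³ = 1260 kN.
Base metal (shear rupture): φR_n = 0.75 × 0.6 × 410 × 20 × 450 × 10⁻³ = 1660 kN.
Governing: weld metal.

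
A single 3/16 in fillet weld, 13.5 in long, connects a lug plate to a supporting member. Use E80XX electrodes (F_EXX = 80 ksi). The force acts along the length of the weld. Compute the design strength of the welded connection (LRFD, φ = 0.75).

Effective throat t_e = 0.707 × 0.1875 = 0.1326 in.
Total length L = 13.5 in; A_we = 0.1326 × 13.5 = 1.79 in².
F_nw = 0.6 F_EXX = 0.6 × 80 = 48 ksi.
φR_n = 0.75 × 48 × 1.79 = 64.43 kip.

φR_n ≈ 64.4 kip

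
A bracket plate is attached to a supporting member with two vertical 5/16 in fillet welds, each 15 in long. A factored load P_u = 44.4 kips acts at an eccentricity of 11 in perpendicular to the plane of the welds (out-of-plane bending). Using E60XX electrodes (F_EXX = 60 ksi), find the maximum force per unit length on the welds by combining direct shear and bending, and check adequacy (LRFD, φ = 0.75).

L_w = 2 × 15 = 30 in; section modulus (unit throat) S = 2 × L²/6 = 75 in².
Direct shear f_v = P/L_w = 44.4/30 = 1.48 kip/in.
Moment M = P × e = 44.4 × 11 = 488.4 kip·in; bending f_b = M/S = 6.512 kip/in.
f_max = √(f_v² + f_b²) = √(1.48² + 6.512²) = 6.678 kip/in.
φr_n = 0.75 × 0.6 × 60 × (0.707 × 0.3125) = 5.965 kip/in → NOT adequate.

f_max ≈ 6.68 kip/in; NOT adequate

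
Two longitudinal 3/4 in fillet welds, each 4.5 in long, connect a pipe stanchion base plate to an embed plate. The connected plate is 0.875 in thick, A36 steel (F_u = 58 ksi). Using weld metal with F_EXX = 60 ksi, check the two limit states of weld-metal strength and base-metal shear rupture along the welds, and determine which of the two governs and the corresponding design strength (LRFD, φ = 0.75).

φR_n ≈ 129 kip (weld metal governs)

t_e = 0.707 × 0.75 = 0.5302 in; L = 9 in.
Weld metal: φR_n = 0.75 × 0.6 × 60 × 0.5302 × 9 = 128.9 kip.
Base metal (shear rupture): φR_n = 0.75 × 0.6 × 58 × 0.875 × 9 = 205.5 kip.
Governing: weld metal.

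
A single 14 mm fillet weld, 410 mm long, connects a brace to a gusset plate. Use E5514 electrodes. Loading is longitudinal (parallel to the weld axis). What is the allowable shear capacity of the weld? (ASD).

R_n/Ω ≈ 670 kN

E55XX → F_EXX = 550 MPa.
Effective throat t_e = 0.707 × 14 = 9.898 mm.
Total length L = 410 mm; A_we = 9.898 × 410 = 4058 mm².
F_nw = 0.6 F_EXX = 0.6 × 550 = 330 MPa.
R_n = 330 × 4058 × 10⁻³ = 1339 kN; R_n/Ω = 1339/2.0 = 669.6 kN.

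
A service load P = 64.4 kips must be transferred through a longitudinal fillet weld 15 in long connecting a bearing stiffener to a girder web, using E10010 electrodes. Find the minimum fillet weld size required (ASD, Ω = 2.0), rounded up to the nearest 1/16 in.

E100XX → F_EXX = 100 ksi.
Total weld length L = 15 in.
Required throat t_e = P × Ω / (0.6 F_EXX × L) = 64.4 × 2.0 / (0.6 × 100 × 15) = 0.1431 in.
Required leg w = t_e / 0.707 = 0.2024 in → use 1/4 in.

w = 1/4 in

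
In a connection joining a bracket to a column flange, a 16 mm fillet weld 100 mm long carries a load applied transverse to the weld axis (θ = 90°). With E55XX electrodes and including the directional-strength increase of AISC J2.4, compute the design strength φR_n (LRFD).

E55XX → F_EXX = 550 MPa.
t_e = 0.707 × 16 = 11.31 mm; A_we = 11.31 × 100 = 1131 mm².
Directional factor: 1.0 + 0.5 sin^1.5(90°) = 1.5.
F_nw = 0.6 × 550 × 1.5 = 495 MPa.
φR_n = 0.75 × 495 × 1131 × 10⁻³ = 420 kN.

φR_n ≈ 420 kN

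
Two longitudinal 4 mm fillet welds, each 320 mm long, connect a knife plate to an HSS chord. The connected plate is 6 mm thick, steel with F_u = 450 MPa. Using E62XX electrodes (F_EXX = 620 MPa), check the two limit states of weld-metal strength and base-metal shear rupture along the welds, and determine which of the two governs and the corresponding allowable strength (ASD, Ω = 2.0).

R_n/Ω ≈ 337 kN (weld metal governs)

t_e = 0.707 × 4 = 2.828 mm; L = 640 mm.
Weld metal: R_n/Ω = (1/2.0) × 0.6 × 620 × 2.828 × 640 × 10⁻³ = 336.6 kN.
Base metal (shear rupture): R_n/Ω = (1/2.0) × 0.6 × 450 × 6 × 640 × 10⁻³ = 518.4 kN.
Governing: weld metal.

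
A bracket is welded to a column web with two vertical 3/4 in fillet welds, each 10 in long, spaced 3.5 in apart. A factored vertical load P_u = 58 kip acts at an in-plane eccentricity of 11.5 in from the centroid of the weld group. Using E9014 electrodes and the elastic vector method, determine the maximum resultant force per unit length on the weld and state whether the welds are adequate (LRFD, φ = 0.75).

f_max ≈ 16.7 kip/in; adequate

E90XX → F_EXX = 90 ksi.
Total weld length L_w = 20 in. Treat welds as unit-width lines.
Polar moment about centroid: J = 2[d³/12 + d(b/2)²] = 2[10³/12 + 10×1.75²] = 227.9 in³.
Direct shear f_v = P/L_w = 58 / 20 = 2.9 kip/in (vertical).
Torsion M = P·e = 58 × 11.5 = 667 kip·in.
Critical point at (x, y) = (1.75, 5) from centroid. f_tx = M·y/J = 14.63 kip/in; f_ty = M·x/J = 5.121 kip/in.
Resultant f_max = √[f_tx² + (f_v + f_ty)²] = √[14.63² + (2.9 + 5.121)²] = 16.69 kip/in.
Capacity per unit length: φr_n = 0.75 × 0.6 × 90 × (0.707 × 0.75) = 21.48 kip/in.
16.69 ≤ 21.48 → adequate.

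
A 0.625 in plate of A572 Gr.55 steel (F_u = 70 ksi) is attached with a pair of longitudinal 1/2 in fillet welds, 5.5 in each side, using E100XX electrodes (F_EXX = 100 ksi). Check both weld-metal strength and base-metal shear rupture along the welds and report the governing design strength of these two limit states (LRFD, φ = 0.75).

φR_n ≈ 175 kips (weld metal governs)

t_e = 0.707 × 0.5 = 0.3535 in; L = 11 in.
Weld metal: φR_n = 0.75 × 0.6 × 100 × 0.3535 × 11 = 175 kips.
Base metal (shear rupture): φR_n = 0.75 × 0.6 × 70 × 0.625 × 11 = 216.6 kips.
Governing: weld metal.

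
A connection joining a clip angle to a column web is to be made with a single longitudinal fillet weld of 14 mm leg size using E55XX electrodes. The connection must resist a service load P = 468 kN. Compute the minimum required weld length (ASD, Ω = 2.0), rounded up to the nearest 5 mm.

E55XX → F_EXX = 550 MPa.
Throat t_e = 0.707 × 14 = 9.898 mm.
r_n/Ω = (0.6 × 550 × 9.898) / 2.0 = 1633 N/mm = 1.633 kN/mm.
L_req = P / (r_n/Ω) = 468 / 1.633 = 286.6 mm total.
Round up → use L = 290 mm.

L = 290 mm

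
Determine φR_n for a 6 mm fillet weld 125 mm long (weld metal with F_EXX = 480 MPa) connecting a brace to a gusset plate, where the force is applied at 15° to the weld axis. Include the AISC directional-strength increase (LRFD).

t_e = 0.707 × 6 = 4.242 mm; A_we = 4.242 × 125 = 530.2 mm².
Directional factor: 1.0 + 0.5 sin^1.5(15°) = 1.066.
F_nw = 0.6 × 480 × 1.066 = 307 MPa.
φR_n = 0.75 × 307 × 530.2 × 10⁻³ = 122.1 kN.

φR_n ≈ 122 kN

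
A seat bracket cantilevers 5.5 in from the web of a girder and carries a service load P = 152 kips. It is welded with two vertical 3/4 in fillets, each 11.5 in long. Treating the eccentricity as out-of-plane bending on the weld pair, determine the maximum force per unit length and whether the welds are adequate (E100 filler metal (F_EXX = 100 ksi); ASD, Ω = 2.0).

f_max ≈ 20.1 kip/in; NOT adequate

L_w = 2 × 11.5 = 23 in; section modulus (unit throat) S = 2 × L²/6 = 44.08 in².
Direct shear f_v = P/L_w = 152/23 = 6.609 kip/in.
Moment M = P × e = 152 × 5.5 = 836 kip·in; bending f_b = M/S = 18.96 kip/in.
f_max = √(f_v² + f_b²) = √(6.609² + 18.96²) = 20.08 kip/in.
r_n/Ω = (1/2.0) × 0.6 × 100 × (0.707 × 0.75) = 15.91 kip/in → NOT adequate.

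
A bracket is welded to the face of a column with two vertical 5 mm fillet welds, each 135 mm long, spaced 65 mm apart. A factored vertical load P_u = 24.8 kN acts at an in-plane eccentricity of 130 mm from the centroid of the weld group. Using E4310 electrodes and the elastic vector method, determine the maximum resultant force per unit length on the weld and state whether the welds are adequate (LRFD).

f_max ≈ 396 N/mm; adequate

E43XX → F_EXX = 430 MPa.
Total weld length L_w = 270 mm. Treat welds as unit-width lines.
Polar moment about centroid: J = 2[d³/12 + d(b/2)²] = 2[135³/12 + 135×32.5²] = 695200 mm³.
Direct shear f_v = P/L_w = 24.8×10³ / 270 = 91.85 N/mm (vertical).
Torsion M = P·e = 24.8×10³ × 130 = 3224000 N·mm.
Critical point at (x, y) = (32.5, 67.5) from centroid. f_tx = M·y/J = 313 N/mm; f_ty = M·x/J = 150.7 N/mm.
Resultant f_max = √[f_tx² + (f_v + f_ty)²] = √[313² + (91.85 + 150.7)²] = 396 N/mm.
Capacity per unit length: φr_n = 0.75 × 0.6 × 430 × (0.707 × 5) = 684 N/mm.
396 ≤ 684 → adequate.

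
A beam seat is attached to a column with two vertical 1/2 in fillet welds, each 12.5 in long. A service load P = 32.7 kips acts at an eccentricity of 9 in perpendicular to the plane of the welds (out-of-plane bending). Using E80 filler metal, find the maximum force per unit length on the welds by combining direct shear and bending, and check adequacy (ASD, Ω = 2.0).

E80XX → F_EXX = 80 ksi.
L_w = 2 × 12.5 = 25 in; section modulus (unit throat) S = 2 × L²/6 = 52.08 in².
Direct shear f_v = P/L_w = 32.7/25 = 1.308 kip/in.
Moment M = P × e = 32.7 × 9 = 294.3 kip·in; bending f_b = M/S = 5.651 kip/in.
f_max = √(f_v² + f_b²) = √(1.308² + 5.651²) = 5.8 kip/in.
r_n/Ω = (1/2.0) × 0.6 × 80 × (0.707 × 0.5) = 8.484 kip/in → adequate.

f_max ≈ 5.8 kip/in; adequate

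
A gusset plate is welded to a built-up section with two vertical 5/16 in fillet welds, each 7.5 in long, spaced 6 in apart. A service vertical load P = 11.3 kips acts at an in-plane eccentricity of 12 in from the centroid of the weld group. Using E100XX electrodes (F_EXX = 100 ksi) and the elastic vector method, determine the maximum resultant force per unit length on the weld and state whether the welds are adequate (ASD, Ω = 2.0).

f_max ≈ 3.69 kip/in; adequate

Total weld length L_w = 15 in. Treat welds as unit-width lines.
Polar moment about centroid: J = 2[d³/12 + d(b/2)²] = 2[7.5³/12 + 7.5×3²] = 205.3 in³.
Direct shear f_v = P/L_w = 11.3 / 15 = 0.7533 kip/in (vertical).
Torsion M = P·e = 11.3 × 12 = 135.6 kip·in.
Critical point at (x, y) = (3, 3.75) from centroid. f_tx = M·y/J = 2.477 kip/in; f_ty = M·x/J = 1.981 kip/in.
Resultant f_max = √[f_tx² + (f_v + f_ty)²] = √[2.477² + (0.7533 + 1.981)²] = 3.69 kip/in.
Capacity per unit length: r_n/Ω = (1/2.0) × 0.6 × 100 × (0.707 × 0.3125) = 6.628 kip/in.
3.69 ≤ 6.628 → adequate.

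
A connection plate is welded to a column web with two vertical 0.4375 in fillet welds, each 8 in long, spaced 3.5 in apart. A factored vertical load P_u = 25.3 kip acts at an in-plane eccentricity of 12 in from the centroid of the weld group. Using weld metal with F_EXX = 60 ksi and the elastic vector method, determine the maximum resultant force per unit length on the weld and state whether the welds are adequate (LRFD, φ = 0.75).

Total weld length L_w = 16 in. Treat welds as unit-width lines.
Polar moment about centroid: J = 2[d³/12 + d(b/2)²] = 2[8³/12 + 8×1.75²] = 134.3 in³.
Direct shear f_v = P/L_w = 25.3 / 16 = 1.581 kip/in (vertical).
Torsion M = P·e = 25.3 × 12 = 303.6 kip·in.
Critical point at (x, y) = (1.75, 4) from centroid. f_tx = M·y/J = 9.04 kip/in; f_ty = M·x/J = 3.955 kip/in.
Resultant f_max = √[f_tx² + (f_v + f_ty)²] = √[9.04² + (1.581 + 3.955)²] = 10.6 kip/in.
Capacity per unit length: φr_n = 0.75 × 0.6 × 60 × (0.707 × 0.4375) = 8.351 kip/in.
10.6 > 8.351 → NOT adequate.

f_max ≈ 10.6 kip/in; NOT adequate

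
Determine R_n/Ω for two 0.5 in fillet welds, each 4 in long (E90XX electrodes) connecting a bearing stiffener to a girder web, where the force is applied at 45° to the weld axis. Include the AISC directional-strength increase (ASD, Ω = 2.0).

R_n/Ω ≈ 99.1 kips

E90XX → F_EXX = 90 ksi.
t_e = 0.707 × 0.5 = 0.3535 in; A_we = 0.3535 × 8 = 2.828 in².
Directional factor: 1.0 + 0.5 sin^1.5(45°) = 1.297.
F_nw = 0.6 × 90 × 1.297 = 70.05 ksi.
R_n/Ω = (70.05 × 2.828) / 2.0 = 99.06 kips.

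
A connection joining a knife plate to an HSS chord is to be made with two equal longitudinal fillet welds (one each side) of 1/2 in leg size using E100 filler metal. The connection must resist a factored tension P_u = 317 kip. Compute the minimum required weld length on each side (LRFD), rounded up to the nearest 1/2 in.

L = 10 in on each side

E100XX → F_EXX = 100 ksi.
Throat t_e = 0.707 × 0.5 = 0.3535 in.
φr_n = 0.75 × 0.6 × 100 × 0.3535 = 15.91 kip/in.
L_req = P_u / φr_n = 317 / 15.91 = 19.93 in total.
Per side: 19.93 / 2 = 9.964 in.
Round up → use L = 10 in on each side.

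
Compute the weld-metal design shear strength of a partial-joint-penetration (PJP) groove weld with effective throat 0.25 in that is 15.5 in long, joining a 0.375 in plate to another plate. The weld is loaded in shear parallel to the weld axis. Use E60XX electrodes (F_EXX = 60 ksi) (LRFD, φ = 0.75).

Effective throat (given) t_e = 0.25 in.
A_we = 0.25 × 15.5 = 3.875 in².
F_nw = 0.6 F_EXX = 36 ksi.
φR_n = 0.75 × 36 × 3.875 = 104.6 kips.

φR_n ≈ 105 kips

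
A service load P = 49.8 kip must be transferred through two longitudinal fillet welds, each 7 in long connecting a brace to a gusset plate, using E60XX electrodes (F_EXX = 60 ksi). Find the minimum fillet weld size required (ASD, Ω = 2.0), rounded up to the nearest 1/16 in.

Total weld length L = 14 in.
Required throat t_e = P × Ω / (0.6 F_EXX × L) = 49.8 × 2.0 / (0.6 × 60 × 14) = 0.1976 in.
Required leg w = t_e / 0.707 = 0.2795 in → use 5/16 in.

w = 5/16 in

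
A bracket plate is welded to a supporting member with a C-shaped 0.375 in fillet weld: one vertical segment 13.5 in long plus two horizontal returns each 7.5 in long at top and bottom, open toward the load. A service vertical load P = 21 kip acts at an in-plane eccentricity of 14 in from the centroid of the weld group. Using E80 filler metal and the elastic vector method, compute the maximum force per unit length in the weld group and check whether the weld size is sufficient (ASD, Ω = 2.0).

f_max ≈ 2.95 kip/in; adequate

E80XX → F_EXX = 80 ksi.
Total weld length L_w = 28.5 in. Treat welds as unit-width lines.
Centroid: x̄ = 2×7.5×3.75 / 28.5 = 1.974 in from the vertical weld.
Polar moment about centroid: J = I_x + I_y = [13.5³/12 + 2×7.5×6.75²] + [13.5×1.974² + 2(7.5³/12 + 7.5×1.776²)] = 1059 in³.
Direct shear f_v = P/L_w = 21 / 28.5 = 0.7368 kip/in (vertical).
Torsion M = P·e = 21 × 14 = 294 kip·in.
Critical point at (x, y) = (5.526, 6.75) from centroid. f_tx = M·y/J = 1.874 kip/in; f_ty = M·x/J = 1.535 kip/in.
Resultant f_max = √[f_tx² + (f_v + f_ty)²] = √[1.874² + (0.7368 + 1.535)²] = 2.945 kip/in.
Capacity per unit length: r_n/Ω = (1/2.0) × 0.6 × 80 × (0.707 × 0.375) = 6.363 kip/in.
2.945 ≤ 6.363 → adequate.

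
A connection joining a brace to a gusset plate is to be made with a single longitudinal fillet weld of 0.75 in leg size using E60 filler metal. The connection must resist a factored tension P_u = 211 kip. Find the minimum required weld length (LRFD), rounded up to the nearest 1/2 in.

E60XX → F_EXX = 60 ksi.
Throat t_e = 0.707 × 0.75 = 0.5302 in.
φr_n = 0.75 × 0.6 × 60 × 0.5302 = 14.32 kip/in.
L_req = P_u / φr_n = 211 / 14.32 = 14.74 in total.
Round up → use L = 15 in.

L = 15 in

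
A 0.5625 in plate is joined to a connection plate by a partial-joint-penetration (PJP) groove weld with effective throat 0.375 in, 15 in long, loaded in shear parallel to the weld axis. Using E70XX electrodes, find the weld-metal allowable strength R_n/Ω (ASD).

E70XX → F_EXX = 70 ksi.
Effective throat (given) t_e = 0.375 in.
A_we = 0.375 × 15 = 5.625 in².
F_nw = 0.6 F_EXX = 42 ksi.
R_n/Ω = (42 × 5.625) / 2.0 = 118.1 kip.

R_n/Ω ≈ 118 kip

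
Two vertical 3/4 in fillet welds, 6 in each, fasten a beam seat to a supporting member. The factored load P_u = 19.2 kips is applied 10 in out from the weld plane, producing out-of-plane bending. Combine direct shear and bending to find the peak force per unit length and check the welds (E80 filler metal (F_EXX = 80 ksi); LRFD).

f_max ≈ 16.1 kip/in; adequate

L_w = 2 × 6 = 12 in; section modulus (unit throat) S = 2 × L²/6 = 12 in².
Direct shear f_v = P/L_w = 19.2/12 = 1.6 kip/in.
Moment M = P × e = 19.2 × 10 = 192 kip·in; bending f_b = M/S = 16 kip/in.
f_max = √(f_v² + f_b²) = √(1.6² + 16²) = 16.08 kip/in.
φr_n = 0.75 × 0.6 × 80 × (0.707 × 0.75) = 19.09 kip/in → adequate.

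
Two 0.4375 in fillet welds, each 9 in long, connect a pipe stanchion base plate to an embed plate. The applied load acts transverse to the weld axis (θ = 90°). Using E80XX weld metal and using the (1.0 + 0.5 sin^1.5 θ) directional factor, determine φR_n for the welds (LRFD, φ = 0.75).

E80XX → F_EXX = 80 ksi.
t_e = 0.707 × 0.4375 = 0.3093 in; A_we = 0.3093 × 18 = 5.568 in².
Directional factor: 1.0 + 0.5 sin^1.5(90°) = 1.5.
F_nw = 0.6 × 80 × 1.5 = 72 ksi.
φR_n = 0.75 × 72 × 5.568 = 300.7 kip.

φR_n ≈ 301 kip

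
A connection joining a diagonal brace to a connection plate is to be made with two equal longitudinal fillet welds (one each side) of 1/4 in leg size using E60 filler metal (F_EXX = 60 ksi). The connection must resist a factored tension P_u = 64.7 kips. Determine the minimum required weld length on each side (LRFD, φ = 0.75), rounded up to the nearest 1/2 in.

L = 7 in on each side

Throat t_e = 0.707 × 0.25 = 0.1767 in.
φr_n = 0.75 × 0.6 × 60 × 0.1767 = 4.772 kips/in.
L_req = P_u / φr_n = 64.7 / 4.772 = 13.56 in total.
Per side: 13.56 / 2 = 6.779 in.
Round up → use L = 7 in on each side.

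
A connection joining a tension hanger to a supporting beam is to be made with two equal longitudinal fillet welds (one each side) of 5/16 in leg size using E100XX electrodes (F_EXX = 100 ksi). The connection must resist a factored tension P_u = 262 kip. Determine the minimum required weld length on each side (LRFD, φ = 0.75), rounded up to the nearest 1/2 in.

L = 13.5 in on each side

Throat t_e = 0.707 × 0.3125 = 0.2209 in.
φr_n = 0.75 × 0.6 × 100 × 0.2209 = 9.942 kip/in.
L_req = P_u / φr_n = 262 / 9.942 = 26.35 in total.
Per side: 26.35 / 2 = 13.18 in.
Round up → use L = 13.5 in on each side.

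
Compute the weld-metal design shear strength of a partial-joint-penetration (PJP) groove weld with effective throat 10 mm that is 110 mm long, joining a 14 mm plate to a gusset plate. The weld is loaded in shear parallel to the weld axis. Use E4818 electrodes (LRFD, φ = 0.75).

φR_n ≈ 238 kN

E48XX → F_EXX = 480 MPa.
Effective throat (given) t_e = 10 mm.
A_we = 10 × 110 = 1100 mm².
F_nw = 0.6 F_EXX = 288 MPa.
φR_n = 0.75 × 288 × 1100 × 10⁻³ = 237.6 kN.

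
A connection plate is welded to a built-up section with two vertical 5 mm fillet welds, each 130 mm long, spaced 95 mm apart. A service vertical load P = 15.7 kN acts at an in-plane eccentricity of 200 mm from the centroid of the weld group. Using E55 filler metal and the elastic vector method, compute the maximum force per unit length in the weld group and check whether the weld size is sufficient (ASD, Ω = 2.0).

E55XX → F_EXX = 550 MPa.
Total weld length L_w = 260 mm. Treat welds as unit-width lines.
Polar moment about centroid: J = 2[d³/12 + d(b/2)²] = 2[130³/12 + 130×47.5²] = 952800 mm³.
Direct shear f_v = P/L_w = 15.7×10³ / 260 = 60.38 N/mm (vertical).
Torsion M = P·e = 15.7×10³ × 200 = 3140000 N·mm.
Critical point at (x, y) = (47.5, 65) from centroid. f_tx = M·y/J = 214.2 N/mm; f_ty = M·x/J = 156.5 N/mm.
Resultant f_max = √[f_tx² + (f_v + f_ty)²] = √[214.2² + (60.38 + 156.5)²] = 304.9 N/mm.
Capacity per unit length: r_n/Ω = (1/2.0) × 0.6 × 550 × (0.707 × 5) = 583.3 N/mm.
304.9 ≤ 583.3 → adequate.

f_max ≈ 305 N/mm; adequate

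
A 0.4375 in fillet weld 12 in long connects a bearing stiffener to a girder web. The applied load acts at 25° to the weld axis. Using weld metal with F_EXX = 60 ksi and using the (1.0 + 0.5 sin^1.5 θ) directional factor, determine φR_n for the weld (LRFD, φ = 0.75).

t_e = 0.707 × 0.4375 = 0.3093 in; A_we = 0.3093 × 12 = 3.712 in².
Directional factor: 1.0 + 0.5 sin^1.5(25°) = 1.137.
F_nw = 0.6 × 60 × 1.137 = 40.95 ksi.
φR_n = 0.75 × 40.95 × 3.712 = 114 kips.

φR_n ≈ 114 kips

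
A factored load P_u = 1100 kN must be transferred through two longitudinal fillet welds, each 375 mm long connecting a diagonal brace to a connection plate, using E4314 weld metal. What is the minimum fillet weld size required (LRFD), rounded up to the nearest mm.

w = 11 mm

E43XX → F_EXX = 430 MPa.
Total weld length L = 750 mm.
Required throat t_e = P_u / (φ × 0.6 F_EXX × L) = 1100 / (0.75 × 0.6 × 430 × 750 × 10⁻³) = 7.58 mm.
Required leg w = t_e / 0.707 = 10.72 mm → use 11 mm.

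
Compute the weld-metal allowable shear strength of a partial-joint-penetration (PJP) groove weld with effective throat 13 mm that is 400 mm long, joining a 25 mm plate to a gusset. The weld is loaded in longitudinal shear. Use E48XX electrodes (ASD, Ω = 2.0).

E48XX → F_EXX = 480 MPa.
Effective throat (given) t_e = 13 mm.
A_we = 13 × 400 = 5200 mm².
F_nw = 0.6 F_EXX = 288 MPa.
R_n/Ω = (288 × 5200) / 2.0 × 10⁻³ = 748.8 kN.

R_n/Ω ≈ 749 kN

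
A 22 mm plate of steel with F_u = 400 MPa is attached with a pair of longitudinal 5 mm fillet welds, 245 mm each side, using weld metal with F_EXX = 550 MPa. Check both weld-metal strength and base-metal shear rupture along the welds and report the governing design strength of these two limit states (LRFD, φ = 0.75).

φR_n ≈ 429 kN (weld metal governs)

t_e = 0.707 × 5 = 3.535 mm; L = 490 mm.
Weld metal: φR_n = 0.75 × 0.6 × 550 × 3.535 × 490 × 10⁻³ = 428.7 kN.
Base metal (shear rupture): φR_n = 0.75 × 0.6 × 400 × 22 × 490 × 10⁻³ = 1940 kN.
Governing: weld metal.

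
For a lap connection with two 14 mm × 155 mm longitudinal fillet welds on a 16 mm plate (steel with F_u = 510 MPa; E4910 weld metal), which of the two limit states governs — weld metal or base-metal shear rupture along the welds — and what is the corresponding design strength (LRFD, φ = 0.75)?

φR_n ≈ 677 kN (weld metal governs)

E49XX → F_EXX = 490 MPa.
t_e = 0.707 × 14 = 9.898 mm; L = 310 mm.
Weld metal: φR_n = 0.75 × 0.6 × 490 × 9.898 × 310 × 10⁻³ = 676.6 kN.
Base metal (shear rupture): φR_n = 0.75 × 0.6 × 510 × 16 × 310 × 10⁻³ = 1138 kN.
Governing: weld metal.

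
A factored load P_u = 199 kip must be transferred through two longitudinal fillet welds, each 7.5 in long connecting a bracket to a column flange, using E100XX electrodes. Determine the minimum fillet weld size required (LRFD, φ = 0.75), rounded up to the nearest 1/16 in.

w = 7/16 in

E100XX → F_EXX = 100 ksi.
Total weld length L = 15 in.
Required throat t_e = P_u / (φ × 0.6 F_EXX × L) = 199 / (0.75 × 0.6 × 100 × 15) = 0.2948 in.
Required leg w = t_e / 0.707 = 0.417 in → use 7/16 in.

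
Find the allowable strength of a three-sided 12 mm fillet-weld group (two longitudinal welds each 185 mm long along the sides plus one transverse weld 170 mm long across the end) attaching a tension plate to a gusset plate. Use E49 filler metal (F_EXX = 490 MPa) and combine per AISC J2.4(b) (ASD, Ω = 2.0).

R_n/Ω ≈ 710 kN

t_e = 0.707 × 12 = 8.484 mm.
R_nwl = 0.6 × 490 × 8.484 × 370 × 10⁻³ = 922.9 kN (longitudinal, 2 welds).
R_nwt = 0.6 × 490 × 8.484 × 170 × 10⁻³ = 424 kN (transverse, base value).
(i) R_nwl + R_nwt = 1347 kN; (ii) 0.85 R_nwl + 1.5 R_nwt = 1421 kN.
R_n = max = 1421 kN [governs: (ii)]; R_n/Ω = 710.3 kN.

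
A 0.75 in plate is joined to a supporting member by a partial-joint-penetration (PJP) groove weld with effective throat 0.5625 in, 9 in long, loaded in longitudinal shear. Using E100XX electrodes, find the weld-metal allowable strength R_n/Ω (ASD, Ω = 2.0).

E100XX → F_EXX = 100 ksi.
Effective throat (given) t_e = 0.5625 in.
A_we = 0.5625 × 9 = 5.062 in².
F_nw = 0.6 F_EXX = 60 ksi.
R_n/Ω = (60 × 5.062) / 2.0 = 151.9 kips.

R_n/Ω ≈ 152 kips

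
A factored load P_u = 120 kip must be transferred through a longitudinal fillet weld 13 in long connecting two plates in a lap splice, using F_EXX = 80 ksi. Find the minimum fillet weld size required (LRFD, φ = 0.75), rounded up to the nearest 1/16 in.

Total weld length L = 13 in.
Required throat t_e = P_u / (φ × 0.6 F_EXX × L) = 120 / (0.75 × 0.6 × 80 × 13) = 0.2564 in.
Required leg w = t_e / 0.707 = 0.3627 in → use 3/8 in.

w = 3/8 in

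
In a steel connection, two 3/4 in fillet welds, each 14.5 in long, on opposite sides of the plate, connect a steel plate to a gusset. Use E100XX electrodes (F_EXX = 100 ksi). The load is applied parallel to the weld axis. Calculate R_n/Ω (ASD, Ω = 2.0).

R_n/Ω ≈ 461 kips

Effective throat t_e = 0.707 × 0.75 = 0.5302 in.
Total length L = 29 in; A_we = 0.5302 × 29 = 15.38 in².
F_nw = 0.6 F_EXX = 0.6 × 100 = 60 ksi.
R_n = 60 × 15.38 = 922.6 kips; R_n/Ω = 922.6/2.0 = 461.3 kips.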